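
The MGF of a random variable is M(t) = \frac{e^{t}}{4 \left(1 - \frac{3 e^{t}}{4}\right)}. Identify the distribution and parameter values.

The MGF M(t) = \frac{e^{t}}{4 \left(1 - \frac{3 e^{t}}{4}\right)} is the standard form for the Geometric distribution.
Comparing with the known MGF formula identifies: Geometric(p=1/4), X = trial number of first success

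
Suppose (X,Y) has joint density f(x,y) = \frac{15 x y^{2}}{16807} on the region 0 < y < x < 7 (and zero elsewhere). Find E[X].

f_X(x) = ∫_0^x \frac{15 x y^{2}}{16807} dy = \frac{5 x^{4}}{16807}
E[X] = ∫_0^7 x × (\frac{5 x^{4}}{16807}) dx = \frac{35}{6}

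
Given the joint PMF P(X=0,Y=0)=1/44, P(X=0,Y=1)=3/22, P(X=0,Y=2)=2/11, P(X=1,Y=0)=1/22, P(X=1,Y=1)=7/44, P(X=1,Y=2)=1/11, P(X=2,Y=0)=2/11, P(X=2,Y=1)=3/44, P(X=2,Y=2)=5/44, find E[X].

First find marginal of X:
P(X=0) = 15/44
P(X=1) = 13/44
P(X=2) = 4/11
E[X] = 0 × 15/44 + 1 × 13/44 + 2 × 4/11 = 45/44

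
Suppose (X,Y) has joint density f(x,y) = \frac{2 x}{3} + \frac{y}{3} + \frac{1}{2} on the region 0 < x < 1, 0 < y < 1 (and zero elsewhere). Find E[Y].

E[Y] = ∫_0^1 ∫_0^1 y × f(x,y) dx dy
= \frac{19}{36}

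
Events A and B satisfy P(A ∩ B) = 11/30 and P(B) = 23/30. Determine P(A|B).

P(A|B) = P(A ∩ B) / P(B)
= (11/30) / (23/30)
= 11/23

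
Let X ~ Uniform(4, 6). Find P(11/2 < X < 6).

P(11/2 < X < 6) = ∫_{11/2}^{6} f(x) dx
where f(x) = \frac{1}{2}
= \frac{1}{4}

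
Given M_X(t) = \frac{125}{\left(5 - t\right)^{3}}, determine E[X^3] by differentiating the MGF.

To find E[X^3], compute M^(3)(0):
M^(1)(t) = \frac{375}{\left(5 - t\right)^{4}}
M^(2)(t) = \frac{1500}{\left(5 - t\right)^{5}}
M^(3)(t) = \frac{7500}{\left(5 - t\right)^{6}}
M^(3)(0) = \frac{12}{25}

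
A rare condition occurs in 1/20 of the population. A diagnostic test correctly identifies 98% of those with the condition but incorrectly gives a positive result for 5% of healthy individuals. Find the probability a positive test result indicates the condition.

Let D = the rare event, + = positive/flagged.
P(D) = 1/20
P(+|D) = 98/100 = 49/50
P(+|D') = 5/100 = 1/20
P(+) = P(+|D)P(D) + P(+|D')P(D')
     = \frac{49}{50} × \frac{1}{20} + \frac{1}{20} × \frac{19}{20}
     = \frac{193}{2000}
P(D|+) = P(+|D)P(D)/P(+) = \frac{98}{193}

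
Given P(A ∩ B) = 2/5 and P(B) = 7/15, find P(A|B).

P(A|B) = P(A ∩ B) / P(B)
= (2/5) / (7/15)
= 6/7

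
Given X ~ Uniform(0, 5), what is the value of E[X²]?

Using the identity E[X²] = Var(X) + (E[X])²:
E[X] = \frac{5}{2}
Var(X) = \frac{25}{12}
E[X²] = \frac{25}{12} + (\frac{5}{2})²
= \frac{25}{3}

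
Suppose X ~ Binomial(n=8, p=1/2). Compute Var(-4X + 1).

For X ~ Binomial(n=8, p=1/2):
Var(X) = 2
Var(-4X + 1) = (-4)² × Var(X) = 16 × 2 = 32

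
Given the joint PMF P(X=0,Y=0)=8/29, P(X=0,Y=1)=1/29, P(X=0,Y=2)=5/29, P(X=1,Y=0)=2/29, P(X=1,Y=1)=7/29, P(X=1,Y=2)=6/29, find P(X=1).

P(X=1) = P(X=1,Y=0) + P(X=1,Y=1) + P(X=1,Y=2)
= 2/29 + 7/29 + 6/29
= 15/29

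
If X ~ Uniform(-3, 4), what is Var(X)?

For X ~ Uniform(-3, 4):
Var(X) = \frac{49}{12}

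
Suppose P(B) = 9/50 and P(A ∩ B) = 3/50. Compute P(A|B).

P(A|B) = P(A ∩ B) / P(B)
= (3/50) / (9/50)
= 1/3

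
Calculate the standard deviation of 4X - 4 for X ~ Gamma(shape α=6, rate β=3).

For X ~ Gamma(shape α=6, rate β=3):
Var(X) = \frac{2}{3}
SD(X) = √(Var(X)) = √(\frac{2}{3}) = \frac{\sqrt{6}}{3}
SD(4X - 4) = |4| × SD(X) = 4 × \frac{\sqrt{6}}{3} = \frac{4 \sqrt{6}}{3}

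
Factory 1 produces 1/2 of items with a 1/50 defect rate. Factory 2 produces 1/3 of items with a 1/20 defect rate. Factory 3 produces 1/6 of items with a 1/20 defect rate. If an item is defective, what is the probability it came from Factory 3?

Using Bayes' theorem:
P(F1) = 1/2, P(D|F1) = 1/50
P(F2) = 1/3, P(D|F2) = 1/20
P(F3) = 1/6, P(D|F3) = 1/20
P(D) = P(D|F1)P(F1) + P(D|F2)P(F2) + P(D|F3)P(F3)
     = \frac{7}{200}
P(F3|D) = P(D|F3)P(F3) / P(D)
= \frac{5}{21}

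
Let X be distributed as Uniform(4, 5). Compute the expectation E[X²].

Using the identity E[X²] = Var(X) + (E[X])²:
E[X] = \frac{9}{2}
Var(X) = \frac{1}{12}
E[X²] = \frac{1}{12} + (\frac{9}{2})²
= \frac{61}{3}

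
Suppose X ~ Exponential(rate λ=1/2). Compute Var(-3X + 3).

For X ~ Exponential(rate λ=1/2):
Var(X) = 4
Var(-3X + 3) = (-3)² × Var(X) = 9 × 4 = 36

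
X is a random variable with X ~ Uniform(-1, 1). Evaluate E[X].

For X ~ Uniform(-1, 1), the expected value is:
E[X] = 0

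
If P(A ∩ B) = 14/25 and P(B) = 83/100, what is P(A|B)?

P(A|B) = P(A ∩ B) / P(B)
= (14/25) / (83/100)
= 56/83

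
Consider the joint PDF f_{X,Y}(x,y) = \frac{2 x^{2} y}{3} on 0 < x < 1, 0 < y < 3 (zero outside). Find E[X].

f_X(x) = ∫_0^3 \frac{2 x^{2} y}{3} dy = 3 x^{2}
E[X] = ∫_0^1 x × (3 x^{2}) dx = \frac{3}{4}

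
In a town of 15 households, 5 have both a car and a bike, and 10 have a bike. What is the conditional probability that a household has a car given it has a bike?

P(A ∩ B) = 5/15 = 1/3
P(B) = 10/15 = 2/3
P(A|B) = P(A ∩ B) / P(B) = (1/3) / (2/3) = 1/2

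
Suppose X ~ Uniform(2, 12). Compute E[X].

For X ~ Uniform(2, 12), the expected value is:
E[X] = 7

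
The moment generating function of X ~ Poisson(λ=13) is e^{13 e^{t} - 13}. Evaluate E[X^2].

To find E[X^2], compute M^(2)(0):
M^(1)(t) = 13 e^{t} e^{13 e^{t} - 13}
M^(2)(t) = 169 e^{2 t} e^{13 e^{t} - 13} + 13 e^{t} e^{13 e^{t} - 13}
M^(2)(0) = 182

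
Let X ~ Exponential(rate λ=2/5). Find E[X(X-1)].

E[X(X-1)] = E[X² - X] = E[X²] - E[X]
E[X] = \frac{5}{2}
E[X²] = Var(X) + (E[X])² = \frac{25}{4} + (\frac{5}{2})² = \frac{25}{2}
E[X(X-1)] = \frac{25}{2} - \frac{5}{2} = 10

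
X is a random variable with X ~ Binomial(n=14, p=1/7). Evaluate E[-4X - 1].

For X ~ Binomial(n=14, p=1/7):
E[X] = 2
E[-4X - 1] = -4 × E[X] - 1 = -9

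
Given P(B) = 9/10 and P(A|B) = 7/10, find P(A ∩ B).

By definition, P(A|B) = P(A ∩ B) / P(B)
So P(A ∩ B) = P(A|B) × P(B)
= 7/10 × 9/10
= 63/100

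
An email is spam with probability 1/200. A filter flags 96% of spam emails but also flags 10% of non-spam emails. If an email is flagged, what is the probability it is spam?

Let D = the rare event, + = positive/flagged.
P(D) = 1/200
P(+|D) = 96/100 = 24/25
P(+|D') = 10/100 = 1/10
P(+) = P(+|D)P(D) + P(+|D')P(D')
     = \frac{24}{25} × \frac{1}{200} + \frac{1}{10} × \frac{199}{200}
     = \frac{1043}{10000}
P(D|+) = P(+|D)P(D)/P(+) = \frac{48}{1043}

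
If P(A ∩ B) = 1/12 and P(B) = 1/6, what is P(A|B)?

P(A|B) = P(A ∩ B) / P(B)
= (1/12) / (1/6)
= 1/2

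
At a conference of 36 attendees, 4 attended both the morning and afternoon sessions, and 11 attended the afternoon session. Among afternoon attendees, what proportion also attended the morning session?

P(A ∩ B) = 4/36 = 1/9
P(B) = 11/36
P(A|B) = P(A ∩ B) / P(B) = (1/9) / (11/36) = 4/11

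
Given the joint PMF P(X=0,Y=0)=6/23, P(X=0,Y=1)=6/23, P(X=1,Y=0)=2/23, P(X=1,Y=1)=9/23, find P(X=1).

P(X=1) = P(X=1,Y=0) + P(X=1,Y=1)
= 2/23 + 9/23
= 11/23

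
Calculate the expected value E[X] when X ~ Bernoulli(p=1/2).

For X ~ Bernoulli(p=1/2), the expected value is:
E[X] = \frac{1}{2}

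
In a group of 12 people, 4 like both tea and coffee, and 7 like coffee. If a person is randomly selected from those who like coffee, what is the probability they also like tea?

P(A ∩ B) = 4/12 = 1/3
P(B) = 7/12
P(A|B) = P(A ∩ B) / P(B) = (1/3) / (7/12) = 4/7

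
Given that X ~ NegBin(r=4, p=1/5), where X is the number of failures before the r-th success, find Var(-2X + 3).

For X ~ NegBin(r=4, p=1/5), where X is the number of failures before the r-th success:
Var(X) = 80
Var(-2X + 3) = (-2)² × Var(X) = 4 × 80 = 320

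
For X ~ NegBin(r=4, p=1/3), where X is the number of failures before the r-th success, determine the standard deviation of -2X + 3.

For X ~ NegBin(r=4, p=1/3), where X is the number of failures before the r-th success:
Var(X) = 24
SD(X) = √(Var(X)) = √(24) = 2 \sqrt{6}
SD(-2X + 3) = |-2| × SD(X) = 2 × 2 \sqrt{6} = 4 \sqrt{6}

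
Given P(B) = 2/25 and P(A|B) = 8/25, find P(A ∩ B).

By definition, P(A|B) = P(A ∩ B) / P(B)
So P(A ∩ B) = P(A|B) × P(B)
= 8/25 × 2/25
= 16/625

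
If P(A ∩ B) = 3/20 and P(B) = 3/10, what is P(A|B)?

P(A|B) = P(A ∩ B) / P(B)
= (3/20) / (3/10)
= 1/2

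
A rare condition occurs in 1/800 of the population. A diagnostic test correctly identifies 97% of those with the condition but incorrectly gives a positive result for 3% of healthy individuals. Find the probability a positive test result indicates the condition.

Let D = the rare event, + = positive/flagged.
P(D) = 1/800
P(+|D) = 97/100
P(+|D') = 3/100
P(+) = P(+|D)P(D) + P(+|D')P(D')
     = \frac{97}{100} × \frac{1}{800} + \frac{3}{100} × \frac{799}{800}
     = \frac{1247}{40000}
P(D|+) = P(+|D)P(D)/P(+) = \frac{97}{2494}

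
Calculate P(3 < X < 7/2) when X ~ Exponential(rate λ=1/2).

P(3 < X < 7/2) = ∫_{3}^{7/2} f(x) dx
where f(x) = \frac{e^{- \frac{x}{2}}}{2}
= - \frac{1}{e^{\frac{7}{4}}} + e^{- \frac{3}{2}}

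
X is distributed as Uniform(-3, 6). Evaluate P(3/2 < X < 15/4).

P(3/2 < X < 15/4) = ∫_{3/2}^{15/4} f(x) dx
where f(x) = \frac{1}{9}
= \frac{1}{4}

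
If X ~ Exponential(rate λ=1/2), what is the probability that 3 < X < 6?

P(3 < X < 6) = ∫_{3}^{6} f(x) dx
where f(x) = \frac{e^{- \frac{x}{2}}}{2}
= - \frac{1}{e^{3}} + e^{- \frac{3}{2}}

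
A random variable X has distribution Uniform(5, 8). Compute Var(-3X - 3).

For X ~ Uniform(5, 8):
Var(X) = \frac{3}{4}
Var(-3X - 3) = (-3)² × Var(X) = 9 × \frac{3}{4} = \frac{27}{4}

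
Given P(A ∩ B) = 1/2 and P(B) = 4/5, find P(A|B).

P(A|B) = P(A ∩ B) / P(B)
= (1/2) / (4/5)
= 5/8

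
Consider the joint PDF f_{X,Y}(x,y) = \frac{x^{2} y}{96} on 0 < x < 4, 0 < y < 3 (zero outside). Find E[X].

f_X(x) = ∫_0^3 \frac{x^{2} y}{96} dy = \frac{3 x^{2}}{64}
E[X] = ∫_0^4 x × (\frac{3 x^{2}}{64}) dx = 3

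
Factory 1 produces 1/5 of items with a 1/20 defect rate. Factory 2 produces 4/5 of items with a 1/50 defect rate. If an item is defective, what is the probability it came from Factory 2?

Using Bayes' theorem:
P(F1) = 1/5, P(D|F1) = 1/20
P(F2) = 4/5, P(D|F2) = 1/50
P(D) = P(D|F1)P(F1) + P(D|F2)P(F2)
     = \frac{13}{500}
P(F2|D) = P(D|F2)P(F2) / P(D)
= \frac{8}{13}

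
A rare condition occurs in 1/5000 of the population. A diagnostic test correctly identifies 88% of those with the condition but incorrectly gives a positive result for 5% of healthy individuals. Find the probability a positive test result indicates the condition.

Let D = the rare event, + = positive/flagged.
P(D) = 1/5000
P(+|D) = 88/100 = 22/25
P(+|D') = 5/100 = 1/20
P(+) = P(+|D)P(D) + P(+|D')P(D')
     = \frac{22}{25} × \frac{1}{5000} + \frac{1}{20} × \frac{4999}{5000}
     = \frac{25083}{500000}
P(D|+) = P(+|D)P(D)/P(+) = \frac{88}{25083}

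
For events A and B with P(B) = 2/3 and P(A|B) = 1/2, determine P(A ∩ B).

By definition, P(A|B) = P(A ∩ B) / P(B)
So P(A ∩ B) = P(A|B) × P(B)
= 1/2 × 2/3
= 1/3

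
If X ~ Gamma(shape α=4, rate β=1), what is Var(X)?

For X ~ Gamma(shape α=4, rate β=1):
Var(X) = 4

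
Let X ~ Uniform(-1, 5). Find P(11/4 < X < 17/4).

P(11/4 < X < 17/4) = ∫_{11/4}^{17/4} f(x) dx
where f(x) = \frac{1}{6}
= \frac{1}{4}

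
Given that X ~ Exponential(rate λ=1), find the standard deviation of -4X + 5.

For X ~ Exponential(rate λ=1):
Var(X) = 1
SD(X) = √(Var(X)) = √(1) = 1
SD(-4X + 5) = |-4| × SD(X) = 4 × 1 = 4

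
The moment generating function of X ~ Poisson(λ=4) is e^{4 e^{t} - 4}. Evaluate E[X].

To find E[X], compute M^(1)(0):
M^(1)(t) = 4 e^{t} e^{4 e^{t} - 4}
M^(1)(0) = 4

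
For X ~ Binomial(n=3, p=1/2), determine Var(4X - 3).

For X ~ Binomial(n=3, p=1/2):
Var(X) = \frac{3}{4}
Var(4X - 3) = (4)² × Var(X) = 16 × \frac{3}{4} = 12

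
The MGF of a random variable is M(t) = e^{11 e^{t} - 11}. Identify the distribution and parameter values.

The MGF M(t) = e^{11 e^{t} - 11} is the standard form for the Poisson distribution.
Comparing with the known MGF formula identifies: Poisson(λ=11)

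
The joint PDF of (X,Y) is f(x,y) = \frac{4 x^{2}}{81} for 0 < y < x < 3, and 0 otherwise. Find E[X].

f_X(x) = ∫_0^x \frac{4 x^{2}}{81} dy = \frac{4 x^{3}}{81}
E[X] = ∫_0^3 x × (\frac{4 x^{3}}{81}) dx = \frac{12}{5}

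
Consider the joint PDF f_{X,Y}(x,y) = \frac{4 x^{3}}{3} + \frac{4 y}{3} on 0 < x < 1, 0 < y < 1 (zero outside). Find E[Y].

E[Y] = ∫_0^1 ∫_0^1 y × f(x,y) dx dy
= \frac{11}{18}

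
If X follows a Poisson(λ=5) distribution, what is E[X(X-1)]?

E[X(X-1)] = E[X² - X] = E[X²] - E[X]
E[X] = 5
E[X²] = Var(X) + (E[X])² = 5 + (5)² = 30
E[X(X-1)] = 30 - 5 = 25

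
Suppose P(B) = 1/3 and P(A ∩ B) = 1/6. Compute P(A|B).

P(A|B) = P(A ∩ B) / P(B)
= (1/6) / (1/3)
= 1/2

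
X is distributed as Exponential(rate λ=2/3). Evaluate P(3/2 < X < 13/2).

P(3/2 < X < 13/2) = ∫_{3/2}^{13/2} f(x) dx
where f(x) = \frac{2 e^{- \frac{2 x}{3}}}{3}
= - \frac{1}{e^{\frac{13}{3}}} + e^{-1}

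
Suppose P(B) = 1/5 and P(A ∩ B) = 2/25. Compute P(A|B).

P(A|B) = P(A ∩ B) / P(B)
= (2/25) / (1/5)
= 2/5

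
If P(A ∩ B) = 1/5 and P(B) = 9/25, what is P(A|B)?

P(A|B) = P(A ∩ B) / P(B)
= (1/5) / (9/25)
= 5/9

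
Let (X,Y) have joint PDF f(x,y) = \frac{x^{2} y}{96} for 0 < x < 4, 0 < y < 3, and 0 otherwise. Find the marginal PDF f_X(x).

f_X(x) = ∫_0^3 f(x,y) dy
= ∫_0^3 \frac{x^{2} y}{96} dy
= \frac{3 x^{2}}{64} for 0 < x < 4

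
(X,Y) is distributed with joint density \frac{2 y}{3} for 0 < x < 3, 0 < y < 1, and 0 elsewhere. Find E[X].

f_X(x) = ∫_0^1 \frac{2 y}{3} dy = \frac{1}{3}
E[X] = ∫_0^3 x × (\frac{1}{3}) dx = \frac{3}{2}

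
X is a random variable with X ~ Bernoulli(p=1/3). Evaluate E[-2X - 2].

For X ~ Bernoulli(p=1/3):
E[X] = \frac{1}{3}
E[-2X - 2] = -2 × E[X] - 2 = - \frac{8}{3}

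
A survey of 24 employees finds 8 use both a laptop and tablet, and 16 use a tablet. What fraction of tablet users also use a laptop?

P(A ∩ B) = 8/24 = 1/3
P(B) = 16/24 = 2/3
P(A|B) = P(A ∩ B) / P(B) = (1/3) / (2/3) = 1/2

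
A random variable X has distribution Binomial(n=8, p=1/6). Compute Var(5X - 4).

For X ~ Binomial(n=8, p=1/6):
Var(X) = \frac{10}{9}
Var(5X - 4) = (5)² × Var(X) = 25 × \frac{10}{9} = \frac{250}{9}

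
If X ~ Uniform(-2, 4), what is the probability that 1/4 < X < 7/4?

P(1/4 < X < 7/4) = ∫_{1/4}^{7/4} f(x) dx
where f(x) = \frac{1}{6}
= \frac{1}{4}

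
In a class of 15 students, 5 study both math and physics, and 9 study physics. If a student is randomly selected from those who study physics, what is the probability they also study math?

P(A ∩ B) = 5/15 = 1/3
P(B) = 9/15 = 3/5
P(A|B) = P(A ∩ B) / P(B) = (1/3) / (3/5) = 5/9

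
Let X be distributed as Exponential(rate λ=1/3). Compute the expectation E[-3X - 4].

For X ~ Exponential(rate λ=1/3):
E[X] = 3
E[-3X - 4] = -3 × E[X] - 4 = -13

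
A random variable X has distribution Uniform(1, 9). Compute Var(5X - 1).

For X ~ Uniform(1, 9):
Var(X) = \frac{16}{3}
Var(5X - 1) = (5)² × Var(X) = 25 × \frac{16}{3} = \frac{400}{3}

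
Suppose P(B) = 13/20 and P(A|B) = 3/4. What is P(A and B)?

By definition, P(A|B) = P(A ∩ B) / P(B)
So P(A ∩ B) = P(A|B) × P(B)
= 3/4 × 13/20
= 39/80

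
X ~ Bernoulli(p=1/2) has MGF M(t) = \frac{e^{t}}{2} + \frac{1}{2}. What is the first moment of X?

To find E[X], compute M^(1)(0):
M^(1)(t) = \frac{e^{t}}{2}
M^(1)(0) = \frac{1}{2}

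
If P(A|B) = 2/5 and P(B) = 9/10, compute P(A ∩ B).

By definition, P(A|B) = P(A ∩ B) / P(B)
So P(A ∩ B) = P(A|B) × P(B)
= 2/5 × 9/10
= 9/25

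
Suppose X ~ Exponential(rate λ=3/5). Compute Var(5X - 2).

For X ~ Exponential(rate λ=3/5):
Var(X) = \frac{25}{9}
Var(5X - 2) = (5)² × Var(X) = 25 × \frac{25}{9} = \frac{625}{9}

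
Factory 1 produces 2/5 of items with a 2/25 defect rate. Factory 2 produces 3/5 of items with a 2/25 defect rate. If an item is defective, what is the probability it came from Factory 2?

Using Bayes' theorem:
P(F1) = 2/5, P(D|F1) = 2/25
P(F2) = 3/5, P(D|F2) = 2/25
P(D) = P(D|F1)P(F1) + P(D|F2)P(F2)
     = \frac{2}{25}
P(F2|D) = P(D|F2)P(F2) / P(D)
= \frac{3}{5}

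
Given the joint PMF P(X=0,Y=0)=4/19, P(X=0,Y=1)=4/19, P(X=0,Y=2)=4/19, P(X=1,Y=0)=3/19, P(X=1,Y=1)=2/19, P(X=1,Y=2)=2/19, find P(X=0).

P(X=0) = P(X=0,Y=0) + P(X=0,Y=1) + P(X=0,Y=2)
= 4/19 + 4/19 + 4/19
= 12/19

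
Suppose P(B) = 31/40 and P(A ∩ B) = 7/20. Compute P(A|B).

P(A|B) = P(A ∩ B) / P(B)
= (7/20) / (31/40)
= 14/31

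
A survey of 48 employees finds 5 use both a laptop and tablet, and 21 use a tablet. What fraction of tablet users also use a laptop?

P(A ∩ B) = 5/48
P(B) = 21/48 = 7/16
P(A|B) = P(A ∩ B) / P(B) = (5/48) / (7/16) = 5/21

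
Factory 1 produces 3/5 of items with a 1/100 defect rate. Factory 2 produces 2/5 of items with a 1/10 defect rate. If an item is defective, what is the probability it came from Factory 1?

Using Bayes' theorem:
P(F1) = 3/5, P(D|F1) = 1/100
P(F2) = 2/5, P(D|F2) = 1/10
P(D) = P(D|F1)P(F1) + P(D|F2)P(F2)
     = \frac{23}{500}
P(F1|D) = P(D|F1)P(F1) / P(D)
= \frac{3}{23}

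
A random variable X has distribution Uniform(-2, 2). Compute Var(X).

For X ~ Uniform(-2, 2):
Var(X) = \frac{4}{3}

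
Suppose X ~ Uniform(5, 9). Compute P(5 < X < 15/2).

P(5 < X < 15/2) = ∫_{5}^{15/2} f(x) dx
where f(x) = \frac{1}{4}
= \frac{5}{8}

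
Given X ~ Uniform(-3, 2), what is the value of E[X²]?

Using the identity E[X²] = Var(X) + (E[X])²:
E[X] = - \frac{1}{2}
Var(X) = \frac{25}{12}
E[X²] = \frac{25}{12} + (- \frac{1}{2})²
= \frac{7}{3}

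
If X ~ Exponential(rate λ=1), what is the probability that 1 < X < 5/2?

P(1 < X < 5/2) = ∫_{1}^{5/2} f(x) dx
where f(x) = e^{- x}
= - \frac{1}{e^{\frac{5}{2}}} + e^{-1}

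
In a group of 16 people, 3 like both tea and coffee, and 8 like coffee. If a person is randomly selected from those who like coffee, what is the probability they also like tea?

P(A ∩ B) = 3/16
P(B) = 8/16 = 1/2
P(A|B) = P(A ∩ B) / P(B) = (3/16) / (1/2) = 3/8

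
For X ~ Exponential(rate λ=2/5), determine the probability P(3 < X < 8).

P(3 < X < 8) = ∫_{3}^{8} f(x) dx
where f(x) = \frac{2 e^{- \frac{2 x}{5}}}{5}
= - \frac{1 - e^{2}}{e^{\frac{16}{5}}}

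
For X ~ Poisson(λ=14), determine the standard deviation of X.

For X ~ Poisson(λ=14):
Var(X) = 14
SD(X) = √(Var(X)) = √(14) = \sqrt{14}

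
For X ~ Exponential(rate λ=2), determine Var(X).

For X ~ Exponential(rate λ=2):
Var(X) = \frac{1}{4}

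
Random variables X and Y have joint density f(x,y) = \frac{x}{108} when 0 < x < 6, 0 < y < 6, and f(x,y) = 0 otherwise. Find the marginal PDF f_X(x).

f_X(x) = ∫_0^6 f(x,y) dy
= ∫_0^6 \frac{x}{108} dy
= \frac{x}{18} for 0 < x < 6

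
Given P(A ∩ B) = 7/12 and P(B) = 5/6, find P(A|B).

P(A|B) = P(A ∩ B) / P(B)
= (7/12) / (5/6)
= 7/10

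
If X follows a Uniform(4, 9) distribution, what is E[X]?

For X ~ Uniform(4, 9), the expected value is:
E[X] = \frac{13}{2}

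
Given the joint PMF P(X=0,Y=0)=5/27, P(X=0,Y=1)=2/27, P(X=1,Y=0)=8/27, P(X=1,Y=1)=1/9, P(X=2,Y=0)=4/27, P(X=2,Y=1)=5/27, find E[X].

First find marginal of X:
P(X=0) = 7/27
P(X=1) = 11/27
P(X=2) = 1/3
E[X] = 0 × 7/27 + 1 × 11/27 + 2 × 1/3 = 29/27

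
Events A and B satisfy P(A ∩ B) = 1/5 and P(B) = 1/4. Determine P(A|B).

P(A|B) = P(A ∩ B) / P(B)
= (1/5) / (1/4)
= 4/5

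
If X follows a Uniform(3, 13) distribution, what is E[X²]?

Using the identity E[X²] = Var(X) + (E[X])²:
E[X] = 8
Var(X) = \frac{25}{3}
E[X²] = \frac{25}{3} + (8)²
= \frac{217}{3}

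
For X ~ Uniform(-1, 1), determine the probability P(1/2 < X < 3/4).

P(1/2 < X < 3/4) = ∫_{1/2}^{3/4} f(x) dx
where f(x) = \frac{1}{2}
= \frac{1}{8}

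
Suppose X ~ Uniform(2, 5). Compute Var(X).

For X ~ Uniform(2, 5):
Var(X) = \frac{3}{4}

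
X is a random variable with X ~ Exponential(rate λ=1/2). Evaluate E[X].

For X ~ Exponential(rate λ=1/2), the expected value is:
E[X] = 2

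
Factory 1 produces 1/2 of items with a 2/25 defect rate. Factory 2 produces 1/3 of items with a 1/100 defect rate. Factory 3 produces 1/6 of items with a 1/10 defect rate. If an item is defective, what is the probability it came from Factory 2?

Using Bayes' theorem:
P(F1) = 1/2, P(D|F1) = 2/25
P(F2) = 1/3, P(D|F2) = 1/100
P(F3) = 1/6, P(D|F3) = 1/10
P(D) = P(D|F1)P(F1) + P(D|F2)P(F2) + P(D|F3)P(F3)
     = \frac{3}{50}
P(F2|D) = P(D|F2)P(F2) / P(D)
= \frac{1}{18}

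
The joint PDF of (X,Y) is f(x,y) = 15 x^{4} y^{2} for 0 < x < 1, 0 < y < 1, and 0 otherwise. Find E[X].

E[X] = ∫_0^1 ∫_0^1 x × f(x,y) dy dx
= ∫_0^1 ∫_0^1 x × (15 x^{4} y^{2}) dy dx
= \frac{5}{6}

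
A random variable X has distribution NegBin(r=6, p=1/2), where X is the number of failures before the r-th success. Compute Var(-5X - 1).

For X ~ NegBin(r=6, p=1/2), where X is the number of failures before the r-th success:
Var(X) = 12
Var(-5X - 1) = (-5)² × Var(X) = 25 × 12 = 300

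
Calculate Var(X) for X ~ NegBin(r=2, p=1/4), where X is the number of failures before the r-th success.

For X ~ NegBin(r=2, p=1/4), where X is the number of failures before the r-th success:
Var(X) = 24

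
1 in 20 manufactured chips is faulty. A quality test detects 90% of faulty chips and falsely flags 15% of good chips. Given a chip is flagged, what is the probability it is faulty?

Let D = the rare event, + = positive/flagged.
P(D) = 1/20
P(+|D) = 90/100 = 9/10
P(+|D') = 15/100 = 3/20
P(+) = P(+|D)P(D) + P(+|D')P(D')
     = \frac{9}{10} × \frac{1}{20} + \frac{3}{20} × \frac{19}{20}
     = \frac{3}{16}
P(D|+) = P(+|D)P(D)/P(+) = \frac{6}{25}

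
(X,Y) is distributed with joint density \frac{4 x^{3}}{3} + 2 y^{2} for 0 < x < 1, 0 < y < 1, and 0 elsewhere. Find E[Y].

E[Y] = ∫_0^1 ∫_0^1 y × f(x,y) dx dy
= \frac{2}{3}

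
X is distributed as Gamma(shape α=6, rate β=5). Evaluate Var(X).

For X ~ Gamma(shape α=6, rate β=5):
Var(X) = \frac{6}{25}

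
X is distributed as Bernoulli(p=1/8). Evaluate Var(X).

For X ~ Bernoulli(p=1/8):
Var(X) = \frac{7}{64}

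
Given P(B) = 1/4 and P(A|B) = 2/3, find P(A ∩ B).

By definition, P(A|B) = P(A ∩ B) / P(B)
So P(A ∩ B) = P(A|B) × P(B)
= 2/3 × 1/4
= 1/6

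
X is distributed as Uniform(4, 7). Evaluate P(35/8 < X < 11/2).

P(35/8 < X < 11/2) = ∫_{35/8}^{11/2} f(x) dx
where f(x) = \frac{1}{3}
= \frac{3}{8}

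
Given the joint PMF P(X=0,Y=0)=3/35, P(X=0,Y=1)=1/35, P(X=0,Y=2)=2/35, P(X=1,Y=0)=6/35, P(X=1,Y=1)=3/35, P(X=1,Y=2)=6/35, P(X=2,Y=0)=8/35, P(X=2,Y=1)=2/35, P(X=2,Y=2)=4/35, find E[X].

First find marginal of X:
P(X=0) = 6/35
P(X=1) = 3/7
P(X=2) = 2/5
E[X] = 0 × 6/35 + 1 × 3/7 + 2 × 2/5 = 43/35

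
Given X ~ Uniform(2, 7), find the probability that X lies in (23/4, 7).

P(23/4 < X < 7) = ∫_{23/4}^{7} f(x) dx
where f(x) = \frac{1}{5}
= \frac{1}{4}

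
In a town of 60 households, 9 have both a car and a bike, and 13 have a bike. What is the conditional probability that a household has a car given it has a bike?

P(A ∩ B) = 9/60 = 3/20
P(B) = 13/60
P(A|B) = P(A ∩ B) / P(B) = (3/20) / (13/60) = 9/13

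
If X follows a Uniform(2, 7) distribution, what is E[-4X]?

For X ~ Uniform(2, 7):
E[X] = \frac{9}{2}
E[-4X] = -4 × E[X] + 0 = -18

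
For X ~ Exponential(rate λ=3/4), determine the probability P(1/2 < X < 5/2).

P(1/2 < X < 5/2) = ∫_{1/2}^{5/2} f(x) dx
where f(x) = \frac{3 e^{- \frac{3 x}{4}}}{4}
= - \frac{1 - e^{\frac{3}{2}}}{e^{\frac{15}{8}}}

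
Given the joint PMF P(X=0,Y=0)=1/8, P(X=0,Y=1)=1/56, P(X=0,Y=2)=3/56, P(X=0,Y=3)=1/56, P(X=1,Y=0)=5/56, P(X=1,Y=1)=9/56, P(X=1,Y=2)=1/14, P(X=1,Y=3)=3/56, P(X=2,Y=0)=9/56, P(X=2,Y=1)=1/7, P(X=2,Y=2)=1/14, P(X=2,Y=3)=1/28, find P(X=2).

P(X=2) = P(X=2,Y=0) + P(X=2,Y=1) + P(X=2,Y=2) + P(X=2,Y=3)
= 9/56 + 1/7 + 1/14 + 1/28
= 23/56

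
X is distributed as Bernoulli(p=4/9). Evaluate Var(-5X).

For X ~ Bernoulli(p=4/9):
Var(X) = \frac{20}{81}
Var(-5X) = (-5)² × Var(X) = 25 × \frac{20}{81} = \frac{500}{81}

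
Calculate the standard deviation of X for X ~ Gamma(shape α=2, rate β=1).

For X ~ Gamma(shape α=2, rate β=1):
Var(X) = 2
SD(X) = √(Var(X)) = √(2) = \sqrt{2}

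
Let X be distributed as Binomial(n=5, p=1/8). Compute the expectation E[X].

For X ~ Binomial(n=5, p=1/8), the expected value is:
E[X] = \frac{5}{8}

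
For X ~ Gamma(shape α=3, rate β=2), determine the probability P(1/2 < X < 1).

P(1/2 < X < 1) = ∫_{1/2}^{1} f(x) dx
where f(x) = 4 x^{2} e^{- 2 x}
= \frac{5 \left(-2 + e\right)}{2 e^{2}}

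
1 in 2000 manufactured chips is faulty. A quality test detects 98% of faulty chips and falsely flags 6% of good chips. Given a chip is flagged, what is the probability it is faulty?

Let D = the rare event, + = positive/flagged.
P(D) = 1/2000
P(+|D) = 98/100 = 49/50
P(+|D') = 6/100 = 3/50
P(+) = P(+|D)P(D) + P(+|D')P(D')
     = \frac{49}{50} × \frac{1}{2000} + \frac{3}{50} × \frac{1999}{2000}
     = \frac{3023}{50000}
P(D|+) = P(+|D)P(D)/P(+) = \frac{49}{6046}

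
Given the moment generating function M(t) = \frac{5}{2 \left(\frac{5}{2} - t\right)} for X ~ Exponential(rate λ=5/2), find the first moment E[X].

To find E[X], compute M^(1)(0):
M^(1)(t) = \frac{5}{2 \left(\frac{5}{2} - t\right)^{2}}
M^(1)(0) = \frac{2}{5}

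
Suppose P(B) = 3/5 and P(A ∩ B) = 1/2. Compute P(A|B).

P(A|B) = P(A ∩ B) / P(B)
= (1/2) / (3/5)
= 5/6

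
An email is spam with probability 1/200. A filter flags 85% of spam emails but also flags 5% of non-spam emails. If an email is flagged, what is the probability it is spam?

Let D = the rare event, + = positive/flagged.
P(D) = 1/200
P(+|D) = 85/100 = 17/20
P(+|D') = 5/100 = 1/20
P(+) = P(+|D)P(D) + P(+|D')P(D')
     = \frac{17}{20} × \frac{1}{200} + \frac{1}{20} × \frac{199}{200}
     = \frac{27}{500}
P(D|+) = P(+|D)P(D)/P(+) = \frac{17}{216}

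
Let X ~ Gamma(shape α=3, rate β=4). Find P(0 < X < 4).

P(0 < X < 4) = ∫_{0}^{4} f(x) dx
where f(x) = 32 x^{2} e^{- 4 x}
= 1 - \frac{145}{e^{16}}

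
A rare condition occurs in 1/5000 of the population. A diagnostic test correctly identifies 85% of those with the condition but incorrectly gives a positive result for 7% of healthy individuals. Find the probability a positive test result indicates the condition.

Let D = the rare event, + = positive/flagged.
P(D) = 1/5000
P(+|D) = 85/100 = 17/20
P(+|D') = 7/100
P(+) = P(+|D)P(D) + P(+|D')P(D')
     = \frac{17}{20} × \frac{1}{5000} + \frac{7}{100} × \frac{4999}{5000}
     = \frac{17539}{250000}
P(D|+) = P(+|D)P(D)/P(+) = \frac{85}{35078}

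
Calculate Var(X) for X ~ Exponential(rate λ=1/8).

For X ~ Exponential(rate λ=1/8):
Var(X) = 64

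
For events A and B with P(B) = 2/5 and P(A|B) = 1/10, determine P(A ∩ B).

By definition, P(A|B) = P(A ∩ B) / P(B)
So P(A ∩ B) = P(A|B) × P(B)
= 1/10 × 2/5
= 1/25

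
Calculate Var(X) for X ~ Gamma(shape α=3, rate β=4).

For X ~ Gamma(shape α=3, rate β=4):
Var(X) = \frac{3}{16}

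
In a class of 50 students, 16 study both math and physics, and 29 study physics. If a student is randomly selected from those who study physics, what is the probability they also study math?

P(A ∩ B) = 16/50 = 8/25
P(B) = 29/50
P(A|B) = P(A ∩ B) / P(B) = (8/25) / (29/50) = 16/29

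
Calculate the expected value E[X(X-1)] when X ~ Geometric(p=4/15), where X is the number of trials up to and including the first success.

E[X(X-1)] = E[X² - X] = E[X²] - E[X]
E[X] = \frac{15}{4}
E[X²] = Var(X) + (E[X])² = \frac{165}{16} + (\frac{15}{4})² = \frac{195}{8}
E[X(X-1)] = \frac{195}{8} - \frac{15}{4} = \frac{165}{8}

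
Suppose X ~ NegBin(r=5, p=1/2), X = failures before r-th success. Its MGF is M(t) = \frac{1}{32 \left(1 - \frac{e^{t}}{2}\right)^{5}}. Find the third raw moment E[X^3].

To find E[X^3], compute M^(3)(0):
M^(1)(t) = \frac{5 e^{t}}{64 \left(1 - \frac{e^{t}}{2}\right)^{6}}
M^(2)(t) = \frac{5 e^{t}}{64 \left(1 - \frac{e^{t}}{2}\right)^{6}} + \frac{15 e^{2 t}}{64 \left(1 - \frac{e^{t}}{2}\right)^{7}}
M^(3)(t) = \frac{5 e^{t}}{64 \left(1 - \frac{e^{t}}{2}\right)^{6}} + \frac{45 e^{2 t}}{64 \left(1 - \frac{e^{t}}{2}\right)^{7}} + \frac{105 e^{3 t}}{128 \left(1 - \frac{e^{t}}{2}\right)^{8}}
M^(3)(0) = 305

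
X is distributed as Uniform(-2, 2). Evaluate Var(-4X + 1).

For X ~ Uniform(-2, 2):
Var(X) = \frac{4}{3}
Var(-4X + 1) = (-4)² × Var(X) = 16 × \frac{4}{3} = \frac{64}{3}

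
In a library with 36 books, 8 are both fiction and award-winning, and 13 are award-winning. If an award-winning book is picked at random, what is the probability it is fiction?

P(A ∩ B) = 8/36 = 2/9
P(B) = 13/36
P(A|B) = P(A ∩ B) / P(B) = (2/9) / (13/36) = 8/13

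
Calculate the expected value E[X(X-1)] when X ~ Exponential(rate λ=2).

E[X(X-1)] = E[X² - X] = E[X²] - E[X]
E[X] = \frac{1}{2}
E[X²] = Var(X) + (E[X])² = \frac{1}{4} + (\frac{1}{2})² = \frac{1}{2}
E[X(X-1)] = \frac{1}{2} - \frac{1}{2} = 0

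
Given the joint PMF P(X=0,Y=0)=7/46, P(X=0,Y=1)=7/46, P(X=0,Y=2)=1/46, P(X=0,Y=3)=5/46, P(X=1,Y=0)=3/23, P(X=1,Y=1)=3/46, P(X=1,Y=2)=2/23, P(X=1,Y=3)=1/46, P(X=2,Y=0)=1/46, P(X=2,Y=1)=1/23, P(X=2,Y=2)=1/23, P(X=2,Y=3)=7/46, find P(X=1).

P(X=1) = P(X=1,Y=0) + P(X=1,Y=1) + P(X=1,Y=2) + P(X=1,Y=3)
= 3/23 + 3/46 + 2/23 + 1/46
= 7/23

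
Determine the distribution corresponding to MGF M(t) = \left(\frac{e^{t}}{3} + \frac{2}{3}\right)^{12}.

The MGF M(t) = \left(\frac{e^{t}}{3} + \frac{2}{3}\right)^{12} is the standard form for the Binomial distribution.
Comparing with the known MGF formula identifies: Binomial(n=12, p=1/3)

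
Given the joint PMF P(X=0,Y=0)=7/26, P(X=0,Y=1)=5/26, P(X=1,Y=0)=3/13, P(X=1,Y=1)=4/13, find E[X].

First find marginal of X:
P(X=0) = 6/13
P(X=1) = 7/13
E[X] = 0 × 6/13 + 1 × 7/13 = 7/13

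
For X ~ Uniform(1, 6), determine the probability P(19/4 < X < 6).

P(19/4 < X < 6) = ∫_{19/4}^{6} f(x) dx
where f(x) = \frac{1}{5}
= \frac{1}{4}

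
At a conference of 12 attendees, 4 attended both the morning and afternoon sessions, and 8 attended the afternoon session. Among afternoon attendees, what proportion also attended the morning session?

P(A ∩ B) = 4/12 = 1/3
P(B) = 8/12 = 2/3
P(A|B) = P(A ∩ B) / P(B) = (1/3) / (2/3) = 1/2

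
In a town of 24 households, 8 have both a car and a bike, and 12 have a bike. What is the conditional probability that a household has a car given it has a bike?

P(A ∩ B) = 8/24 = 1/3
P(B) = 12/24 = 1/2
P(A|B) = P(A ∩ B) / P(B) = (1/3) / (1/2) = 2/3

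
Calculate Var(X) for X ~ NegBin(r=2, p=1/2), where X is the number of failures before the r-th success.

For X ~ NegBin(r=2, p=1/2), where X is the number of failures before the r-th success:
Var(X) = 4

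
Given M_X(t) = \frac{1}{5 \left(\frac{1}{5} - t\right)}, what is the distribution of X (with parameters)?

The MGF M(t) = \frac{1}{5 \left(\frac{1}{5} - t\right)} is the standard form for the Exponential distribution.
Comparing with the known MGF formula identifies: Exponential(rate λ=1/5)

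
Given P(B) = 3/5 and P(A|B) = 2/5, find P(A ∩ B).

By definition, P(A|B) = P(A ∩ B) / P(B)
So P(A ∩ B) = P(A|B) × P(B)
= 2/5 × 3/5
= 6/25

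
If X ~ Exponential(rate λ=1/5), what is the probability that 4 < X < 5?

P(4 < X < 5) = ∫_{4}^{5} f(x) dx
where f(x) = \frac{e^{- \frac{x}{5}}}{5}
= - \frac{1}{e} + e^{- \frac{4}{5}}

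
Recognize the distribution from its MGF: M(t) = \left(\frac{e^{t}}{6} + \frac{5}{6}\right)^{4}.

The MGF M(t) = \left(\frac{e^{t}}{6} + \frac{5}{6}\right)^{4} is the standard form for the Binomial distribution.
Comparing with the known MGF formula identifies: Binomial(n=4, p=1/6)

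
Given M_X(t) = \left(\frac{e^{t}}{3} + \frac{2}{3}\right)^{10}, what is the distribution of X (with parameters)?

The MGF M(t) = \left(\frac{e^{t}}{3} + \frac{2}{3}\right)^{10} is the standard form for the Binomial distribution.
Comparing with the known MGF formula identifies: Binomial(n=10, p=1/3)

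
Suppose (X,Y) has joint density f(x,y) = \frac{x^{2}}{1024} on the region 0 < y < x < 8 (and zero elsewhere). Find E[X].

f_X(x) = ∫_0^x \frac{x^{2}}{1024} dy = \frac{x^{3}}{1024}
E[X] = ∫_0^8 x × (\frac{x^{3}}{1024}) dx = \frac{32}{5}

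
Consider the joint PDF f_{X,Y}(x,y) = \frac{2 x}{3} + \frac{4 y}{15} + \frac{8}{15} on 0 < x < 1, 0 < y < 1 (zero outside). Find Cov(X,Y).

E[XY] = ∫∫ xy × f(x,y) dx dy = \frac{13}{45}
E[X] = \frac{5}{9}
E[Y] = \frac{47}{90}
Cov(X,Y) = E[XY] - E[X]E[Y] = - \frac{1}{810}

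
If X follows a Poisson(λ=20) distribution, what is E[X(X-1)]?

E[X(X-1)] = E[X² - X] = E[X²] - E[X]
E[X] = 20
E[X²] = Var(X) + (E[X])² = 20 + (20)² = 420
E[X(X-1)] = 420 - 20 = 400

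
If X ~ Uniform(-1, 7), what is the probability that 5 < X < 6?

P(5 < X < 6) = ∫_{5}^{6} f(x) dx
where f(x) = \frac{1}{8}
= \frac{1}{8}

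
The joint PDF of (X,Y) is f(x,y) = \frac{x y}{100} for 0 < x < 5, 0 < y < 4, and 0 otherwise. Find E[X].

f_X(x) = ∫_0^4 \frac{x y}{100} dy = \frac{2 x}{25}
E[X] = ∫_0^5 x × (\frac{2 x}{25}) dx = \frac{10}{3}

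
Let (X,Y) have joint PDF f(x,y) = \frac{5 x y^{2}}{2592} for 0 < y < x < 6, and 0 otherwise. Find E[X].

f_X(x) = ∫_0^x \frac{5 x y^{2}}{2592} dy = \frac{5 x^{4}}{7776}
E[X] = ∫_0^6 x × (\frac{5 x^{4}}{7776}) dx = 5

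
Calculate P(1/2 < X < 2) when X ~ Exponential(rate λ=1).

P(1/2 < X < 2) = ∫_{1/2}^{2} f(x) dx
where f(x) = e^{- x}
= - \frac{1}{e^{2}} + e^{- \frac{1}{2}}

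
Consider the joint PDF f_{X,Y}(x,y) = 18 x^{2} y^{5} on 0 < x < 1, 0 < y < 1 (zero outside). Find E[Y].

E[Y] = ∫_0^1 ∫_0^1 y × f(x,y) dx dy
= \frac{6}{7}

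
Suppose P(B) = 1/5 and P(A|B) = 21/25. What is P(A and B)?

By definition, P(A|B) = P(A ∩ B) / P(B)
So P(A ∩ B) = P(A|B) × P(B)
= 21/25 × 1/5
= 21/125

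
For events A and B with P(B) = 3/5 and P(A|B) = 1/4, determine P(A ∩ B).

By definition, P(A|B) = P(A ∩ B) / P(B)
So P(A ∩ B) = P(A|B) × P(B)
= 1/4 × 3/5
= 3/20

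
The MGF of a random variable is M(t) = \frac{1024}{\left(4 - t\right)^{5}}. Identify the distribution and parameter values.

The MGF M(t) = \frac{1024}{\left(4 - t\right)^{5}} is the standard form for the Gamma distribution.
Comparing with the known MGF formula identifies: Gamma(shape α=5, rate β=4)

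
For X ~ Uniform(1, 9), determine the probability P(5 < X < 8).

P(5 < X < 8) = ∫_{5}^{8} f(x) dx
where f(x) = \frac{1}{8}
= \frac{3}{8}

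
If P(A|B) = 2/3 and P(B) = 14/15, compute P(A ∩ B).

By definition, P(A|B) = P(A ∩ B) / P(B)
So P(A ∩ B) = P(A|B) × P(B)
= 2/3 × 14/15
= 28/45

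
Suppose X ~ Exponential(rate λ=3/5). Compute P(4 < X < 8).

P(4 < X < 8) = ∫_{4}^{8} f(x) dx
where f(x) = \frac{3 e^{- \frac{3 x}{5}}}{5}
= - \frac{1 - e^{\frac{12}{5}}}{e^{\frac{24}{5}}}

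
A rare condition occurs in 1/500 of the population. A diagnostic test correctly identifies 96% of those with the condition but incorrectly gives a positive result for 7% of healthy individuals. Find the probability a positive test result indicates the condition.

Let D = the rare event, + = positive/flagged.
P(D) = 1/500
P(+|D) = 96/100 = 24/25
P(+|D') = 7/100
P(+) = P(+|D)P(D) + P(+|D')P(D')
     = \frac{24}{25} × \frac{1}{500} + \frac{7}{100} × \frac{499}{500}
     = \frac{3589}{50000}
P(D|+) = P(+|D)P(D)/P(+) = \frac{96}{3589}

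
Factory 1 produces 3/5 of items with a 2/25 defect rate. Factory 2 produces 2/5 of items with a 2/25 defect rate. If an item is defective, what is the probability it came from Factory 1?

Using Bayes' theorem:
P(F1) = 3/5, P(D|F1) = 2/25
P(F2) = 2/5, P(D|F2) = 2/25
P(D) = P(D|F1)P(F1) + P(D|F2)P(F2)
     = \frac{2}{25}
P(F1|D) = P(D|F1)P(F1) / P(D)
= \frac{3}{5}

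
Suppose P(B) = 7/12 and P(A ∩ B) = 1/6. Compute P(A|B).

P(A|B) = P(A ∩ B) / P(B)
= (1/6) / (7/12)
= 2/7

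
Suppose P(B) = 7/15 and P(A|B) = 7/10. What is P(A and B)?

By definition, P(A|B) = P(A ∩ B) / P(B)
So P(A ∩ B) = P(A|B) × P(B)
= 7/10 × 7/15
= 49/150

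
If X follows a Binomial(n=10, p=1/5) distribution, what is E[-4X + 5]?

For X ~ Binomial(n=10, p=1/5):
E[X] = 2
E[-4X + 5] = -4 × E[X] + 5 = -3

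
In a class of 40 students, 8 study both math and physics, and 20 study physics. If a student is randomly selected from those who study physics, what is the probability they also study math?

P(A ∩ B) = 8/40 = 1/5
P(B) = 20/40 = 1/2
P(A|B) = P(A ∩ B) / P(B) = (1/5) / (1/2) = 2/5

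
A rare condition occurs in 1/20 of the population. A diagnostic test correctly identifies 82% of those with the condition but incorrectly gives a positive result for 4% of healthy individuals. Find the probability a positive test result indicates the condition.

Let D = the rare event, + = positive/flagged.
P(D) = 1/20
P(+|D) = 82/100 = 41/50
P(+|D') = 4/100 = 1/25
P(+) = P(+|D)P(D) + P(+|D')P(D')
     = \frac{41}{50} × \frac{1}{20} + \frac{1}{25} × \frac{19}{20}
     = \frac{79}{1000}
P(D|+) = P(+|D)P(D)/P(+) = \frac{41}{79}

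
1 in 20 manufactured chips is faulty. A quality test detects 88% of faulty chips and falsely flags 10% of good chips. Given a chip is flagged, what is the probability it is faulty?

Let D = the rare event, + = positive/flagged.
P(D) = 1/20
P(+|D) = 88/100 = 22/25
P(+|D') = 10/100 = 1/10
P(+) = P(+|D)P(D) + P(+|D')P(D')
     = \frac{22}{25} × \frac{1}{20} + \frac{1}{10} × \frac{19}{20}
     = \frac{139}{1000}
P(D|+) = P(+|D)P(D)/P(+) = \frac{44}{139}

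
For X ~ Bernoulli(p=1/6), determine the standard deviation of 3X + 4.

For X ~ Bernoulli(p=1/6):
Var(X) = \frac{5}{36}
SD(X) = √(Var(X)) = √(\frac{5}{36}) = \frac{\sqrt{5}}{6}
SD(3X + 4) = |3| × SD(X) = 3 × \frac{\sqrt{5}}{6} = \frac{\sqrt{5}}{2}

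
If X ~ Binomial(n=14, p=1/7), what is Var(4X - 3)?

For X ~ Binomial(n=14, p=1/7):
Var(X) = \frac{12}{7}
Var(4X - 3) = (4)² × Var(X) = 16 × \frac{12}{7} = \frac{192}{7}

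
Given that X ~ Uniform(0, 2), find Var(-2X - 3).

For X ~ Uniform(0, 2):
Var(X) = \frac{1}{3}
Var(-2X - 3) = (-2)² × Var(X) = 4 × \frac{1}{3} = \frac{4}{3}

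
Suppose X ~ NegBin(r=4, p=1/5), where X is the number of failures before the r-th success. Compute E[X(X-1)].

E[X(X-1)] = E[X² - X] = E[X²] - E[X]
E[X] = 16
E[X²] = Var(X) + (E[X])² = 80 + (16)² = 336
E[X(X-1)] = 336 - 16 = 320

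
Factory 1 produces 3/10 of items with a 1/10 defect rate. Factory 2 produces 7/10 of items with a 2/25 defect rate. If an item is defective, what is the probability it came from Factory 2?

Using Bayes' theorem:
P(F1) = 3/10, P(D|F1) = 1/10
P(F2) = 7/10, P(D|F2) = 2/25
P(D) = P(D|F1)P(F1) + P(D|F2)P(F2)
     = \frac{43}{500}
P(F2|D) = P(D|F2)P(F2) / P(D)
= \frac{28}{43}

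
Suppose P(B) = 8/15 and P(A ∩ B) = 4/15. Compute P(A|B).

P(A|B) = P(A ∩ B) / P(B)
= (4/15) / (8/15)
= 1/2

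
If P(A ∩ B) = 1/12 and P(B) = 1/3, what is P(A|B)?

P(A|B) = P(A ∩ B) / P(B)
= (1/12) / (1/3)
= 1/4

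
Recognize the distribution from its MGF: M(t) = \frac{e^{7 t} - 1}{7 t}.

The MGF M(t) = \frac{e^{7 t} - 1}{7 t} is the standard form for the Uniform distribution.
Comparing with the known MGF formula identifies: Uniform(0, 7)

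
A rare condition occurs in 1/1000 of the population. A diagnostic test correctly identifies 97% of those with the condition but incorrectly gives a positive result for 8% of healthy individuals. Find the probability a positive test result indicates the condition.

Let D = the rare event, + = positive/flagged.
P(D) = 1/1000
P(+|D) = 97/100
P(+|D') = 8/100 = 2/25
P(+) = P(+|D)P(D) + P(+|D')P(D')
     = \frac{97}{100} × \frac{1}{1000} + \frac{2}{25} × \frac{999}{1000}
     = \frac{8089}{100000}
P(D|+) = P(+|D)P(D)/P(+) = \frac{97}{8089}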